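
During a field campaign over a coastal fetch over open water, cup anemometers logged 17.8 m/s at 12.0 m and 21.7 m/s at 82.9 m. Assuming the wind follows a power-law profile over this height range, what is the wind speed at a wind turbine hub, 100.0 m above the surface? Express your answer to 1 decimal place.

First find α: α = ln(V₂/V₁)/ln(z₂/z₁) = ln(21.7/17.8)/ln(82.9/12.0) = 0.19811/1.93273 = 0.1025
Extrapolate from 82.9 m to 100.0 m: V₃ = 21.7 × (100.0/82.9)^0.1025 = 21.7 × 1.0194 = 22.1212 m/s

22.1 m/s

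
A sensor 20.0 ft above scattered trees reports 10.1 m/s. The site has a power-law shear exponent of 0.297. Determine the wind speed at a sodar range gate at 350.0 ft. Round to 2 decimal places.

23.63 m/s

Power-law profile: V₂ = V₁ · (z₂/z₁)^α
V₂ = 10.1 × (350.0/20.0)^0.297 = 10.1 × (17.5000)^0.297
    = 10.1 × 2.3398 = 23.6322 m/s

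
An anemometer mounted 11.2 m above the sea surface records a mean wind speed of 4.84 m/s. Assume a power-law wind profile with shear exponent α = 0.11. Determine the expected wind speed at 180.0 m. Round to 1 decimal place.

6.6 m/s

Power-law profile: V₂ = V₁ · (z₂/z₁)^α
V₂ = 4.84 × (180.0/11.2)^0.11 = 4.84 × (16.0714)^0.11
    = 4.84 × 1.3573 = 6.5692 m/s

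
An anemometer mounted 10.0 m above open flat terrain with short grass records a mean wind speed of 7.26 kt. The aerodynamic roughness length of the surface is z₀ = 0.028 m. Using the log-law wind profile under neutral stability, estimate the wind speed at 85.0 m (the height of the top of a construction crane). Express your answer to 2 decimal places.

Log law: V(z) ∝ ln(z/z₀), so V₂/V₁ = ln(z₂/z₀) / ln(z₁/z₀).
ln(85.0/0.028) = 8.0182, ln(10.0/0.028) = 5.8781
V₂ = 7.26 × 8.0182/5.8781 = 7.26 × 1.3641 = 9.9032 kt

9.90 kt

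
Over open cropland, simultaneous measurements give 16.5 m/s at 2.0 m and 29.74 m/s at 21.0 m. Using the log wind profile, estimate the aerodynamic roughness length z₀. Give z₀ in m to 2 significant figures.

Log law: V(z) ∝ ln(z/z₀). With r = V₁/V₂ = 16.5/29.74 = 0.55481,
r · ln(z₂/z₀) = ln(z₁/z₀) ⇒ ln z₀ = (ln z₁ − r·ln z₂)/(1 − r)
ln z₀ = (0.69315 − 0.55481×3.04452) / 0.44519 = -2.2372
z₀ = exp(-2.2372) = 0.1068 m

z₀ ≈ 0.11 m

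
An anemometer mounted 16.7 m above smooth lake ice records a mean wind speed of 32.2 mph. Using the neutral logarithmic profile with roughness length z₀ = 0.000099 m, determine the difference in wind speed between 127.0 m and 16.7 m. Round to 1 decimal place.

Log law: V₂ = V₁ · ln(z₂/z₀)/ln(z₁/z₀) = 32.2 × 14.0646/12.0358 = 37.6277 mph
ΔV = 37.6277 − 32.2 = 5.4277 mph

5.4 mph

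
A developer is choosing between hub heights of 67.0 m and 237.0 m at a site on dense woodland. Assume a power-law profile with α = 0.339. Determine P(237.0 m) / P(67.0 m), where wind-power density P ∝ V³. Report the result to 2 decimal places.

Speed ratio: V_B/V_A = (z_B/z_A)^α = (237.0/67.0)^0.339 = (3.5373)^0.339 = 1.53462
Power-density ratio: P_B/P_A = (V_B/V_A)³ = (1.53462)³ = 3.61411

3.61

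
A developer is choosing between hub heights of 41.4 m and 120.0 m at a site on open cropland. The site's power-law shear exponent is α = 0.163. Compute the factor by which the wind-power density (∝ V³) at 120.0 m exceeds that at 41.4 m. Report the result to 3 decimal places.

Speed ratio: V_B/V_A = (z_B/z_A)^α = (120.0/41.4)^0.163 = (2.8986)^0.163 = 1.18942
Power-density ratio: P_B/P_A = (V_B/V_A)³ = (1.18942)³ = 1.68270

1.683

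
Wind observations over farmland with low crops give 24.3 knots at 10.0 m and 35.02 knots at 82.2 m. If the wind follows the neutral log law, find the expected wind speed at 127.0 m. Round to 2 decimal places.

Log law: V ∝ ln(z/z₀). From the pair, with r = V₁/V₂ = 0.69389,
ln z₀ = (ln z₁ − r·ln z₂)/(1 − r) = (2.3026 − 0.69389×4.4092)/0.30611 = -2.4726 → z₀ = 0.08437 m
V₃ = V₁ · ln(z₃/z₀)/ln(z₁/z₀) = 24.3 × 7.3168/4.7752 = 37.2338 knots

37.23 knots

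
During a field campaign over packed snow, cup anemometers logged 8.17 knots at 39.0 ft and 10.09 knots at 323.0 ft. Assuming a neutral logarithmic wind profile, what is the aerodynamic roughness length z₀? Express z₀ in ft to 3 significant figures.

z₀ ≈ 0.00483 ft

Log law: V(z) ∝ ln(z/z₀). With r = V₁/V₂ = 8.17/10.09 = 0.80971,
r · ln(z₂/z₀) = ln(z₁/z₀) ⇒ ln z₀ = (ln z₁ − r·ln z₂)/(1 − r)
ln z₀ = (3.66356 − 0.80971×5.77765) / 0.19029 = -5.3323
z₀ = exp(-5.3323) = 0.004833 ft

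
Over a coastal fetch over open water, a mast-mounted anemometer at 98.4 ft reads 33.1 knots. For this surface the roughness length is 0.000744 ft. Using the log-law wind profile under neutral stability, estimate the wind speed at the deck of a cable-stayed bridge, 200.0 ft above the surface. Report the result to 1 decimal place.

35.1 knots

Log law: V(z) ∝ ln(z/z₀), so V₂/V₁ = ln(z₂/z₀) / ln(z₁/z₀).
ln(200.0/0.000744) = 12.5018, ln(98.4/0.000744) = 11.7925
V₂ = 33.1 × 12.5018/11.7925 = 33.1 × 1.0601 = 35.0908 knots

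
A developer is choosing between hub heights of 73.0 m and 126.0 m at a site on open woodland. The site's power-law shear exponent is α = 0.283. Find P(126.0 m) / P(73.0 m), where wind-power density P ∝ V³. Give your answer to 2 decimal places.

Speed ratio: V_B/V_A = (z_B/z_A)^α = (126.0/73.0)^0.283 = (1.7260)^0.283 = 1.16704
Power-density ratio: P_B/P_A = (V_B/V_A)³ = (1.16704)³ = 1.58947

1.59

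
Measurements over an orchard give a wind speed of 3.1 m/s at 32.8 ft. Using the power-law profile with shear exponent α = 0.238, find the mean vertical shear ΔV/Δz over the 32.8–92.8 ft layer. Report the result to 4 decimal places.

0.0145 m/s/ft

Power law: V₂ = V₁ · (z₂/z₁)^α = 3.1 × (2.8293)^0.238 = 3.9706 m/s
ΔV/Δz = (3.9706 − 3.1)/(92.8 − 32.8) = 0.8706/60.0000 = 0.01451 m/s/ft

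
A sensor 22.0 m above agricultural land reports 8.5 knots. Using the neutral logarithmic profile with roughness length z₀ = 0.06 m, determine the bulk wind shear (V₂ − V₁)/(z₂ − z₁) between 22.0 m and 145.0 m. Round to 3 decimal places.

0.022 knots/m

Log law: V₂ = V₁ · ln(z₂/z₀)/ln(z₁/z₀) = 8.5 × 7.7901/5.9045 = 11.2146 knots
ΔV/Δz = (11.2146 − 8.5)/(145.0 − 22.0) = 2.7146/123.0000 = 0.02207 knots/m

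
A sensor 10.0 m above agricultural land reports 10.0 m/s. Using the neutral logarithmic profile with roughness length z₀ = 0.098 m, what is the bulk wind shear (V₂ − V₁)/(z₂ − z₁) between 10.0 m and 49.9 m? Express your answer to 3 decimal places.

Log law: V₂ = V₁ · ln(z₂/z₀)/ln(z₁/z₀) = 10.0 × 6.2328/4.6254 = 13.4753 m/s
ΔV/Δz = (13.4753 − 10.0)/(49.9 − 10.0) = 3.4753/39.9000 = 0.08710 m/s/m

0.087 m/s/m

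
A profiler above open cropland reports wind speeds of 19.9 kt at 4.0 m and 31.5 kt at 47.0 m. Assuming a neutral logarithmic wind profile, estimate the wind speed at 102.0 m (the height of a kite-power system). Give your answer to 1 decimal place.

Log law: V ∝ ln(z/z₀). From the pair, with r = V₁/V₂ = 0.63175,
ln z₀ = (ln z₁ − r·ln z₂)/(1 − r) = (1.3863 − 0.63175×3.8501)/0.36825 = -2.8405 → z₀ = 0.05840 m
V₃ = V₁ · ln(z₃/z₀)/ln(z₁/z₀) = 19.9 × 7.4655/4.2268 = 35.1479 kt

35.1 kt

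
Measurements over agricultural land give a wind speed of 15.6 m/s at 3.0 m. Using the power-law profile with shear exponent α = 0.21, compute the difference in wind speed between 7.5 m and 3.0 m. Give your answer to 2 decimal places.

3.31 m/s

Power law: V₂ = V₁ · (z₂/z₁)^α = 15.6 × (2.5000)^0.21 = 18.9100 m/s
ΔV = 18.9100 − 15.6 = 3.3100 m/s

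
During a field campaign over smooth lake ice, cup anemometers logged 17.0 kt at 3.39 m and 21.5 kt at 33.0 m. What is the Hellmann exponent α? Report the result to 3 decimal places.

α ≈ 0.103

Power law: V₂/V₁ = (z₂/z₁)^α ⇒ α = ln(V₂/V₁) / ln(z₂/z₁)
α = ln(21.5/17.0) / ln(33.0/3.39) = ln(1.2647) / ln(9.7345)
  = 0.23484 / 2.27568 = 0.10320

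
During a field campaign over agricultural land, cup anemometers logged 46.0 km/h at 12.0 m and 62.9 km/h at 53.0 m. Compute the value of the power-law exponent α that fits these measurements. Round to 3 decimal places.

Power law: V₂/V₁ = (z₂/z₁)^α ⇒ α = ln(V₂/V₁) / ln(z₂/z₁)
α = ln(62.9/46.0) / ln(53.0/12.0) = ln(1.3674) / ln(4.4167)
  = 0.31290 / 1.48539 = 0.21066

α ≈ 0.211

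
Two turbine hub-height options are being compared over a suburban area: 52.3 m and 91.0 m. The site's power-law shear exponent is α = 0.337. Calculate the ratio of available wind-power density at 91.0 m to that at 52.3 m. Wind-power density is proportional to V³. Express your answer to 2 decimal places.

Speed ratio: V_B/V_A = (z_B/z_A)^α = (91.0/52.3)^0.337 = (1.7400)^0.337 = 1.20521
Power-density ratio: P_B/P_A = (V_B/V_A)³ = (1.20521)³ = 1.75059

1.75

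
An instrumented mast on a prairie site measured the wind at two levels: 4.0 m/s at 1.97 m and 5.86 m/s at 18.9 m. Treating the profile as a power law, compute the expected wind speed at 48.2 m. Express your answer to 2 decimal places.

First find α: α = ln(V₂/V₁)/ln(z₂/z₁) = ln(5.86/4.0)/ln(18.9/1.97) = 0.38186/2.26113 = 0.1689
Extrapolate from 18.9 m to 48.2 m: V₃ = 5.86 × (48.2/18.9)^0.1689 = 5.86 × 1.1713 = 6.8637 m/s

6.86 m/s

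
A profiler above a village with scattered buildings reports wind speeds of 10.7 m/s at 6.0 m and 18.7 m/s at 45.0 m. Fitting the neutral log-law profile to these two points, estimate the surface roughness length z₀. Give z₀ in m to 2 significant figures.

Log law: V(z) ∝ ln(z/z₀). With r = V₁/V₂ = 10.7/18.7 = 0.57219,
r · ln(z₂/z₀) = ln(z₁/z₀) ⇒ ln z₀ = (ln z₁ − r·ln z₂)/(1 − r)
ln z₀ = (1.79176 − 0.57219×3.80666) / 0.42781 = -0.9032
z₀ = exp(-0.9032) = 0.4053 m

z₀ ≈ 0.41 m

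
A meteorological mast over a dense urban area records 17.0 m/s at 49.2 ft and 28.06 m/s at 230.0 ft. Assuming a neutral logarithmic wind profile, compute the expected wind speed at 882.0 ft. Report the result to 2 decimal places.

Log law: V ∝ ln(z/z₀). From the pair, with r = V₁/V₂ = 0.60584,
ln z₀ = (ln z₁ − r·ln z₂)/(1 − r) = (3.8959 − 0.60584×5.4381)/0.39416 = 1.5254 → z₀ = 4.597 ft
V₃ = V₁ · ln(z₃/z₀)/ln(z₁/z₀) = 17.0 × 5.2567/2.3704 = 37.6995 m/s

37.70 m/s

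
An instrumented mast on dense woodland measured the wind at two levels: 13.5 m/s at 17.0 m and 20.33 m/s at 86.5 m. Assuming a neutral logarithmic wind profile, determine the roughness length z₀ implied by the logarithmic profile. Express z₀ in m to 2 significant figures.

Log law: V(z) ∝ ln(z/z₀). With r = V₁/V₂ = 13.5/20.33 = 0.66404,
r · ln(z₂/z₀) = ln(z₁/z₀) ⇒ ln z₀ = (ln z₁ − r·ln z₂)/(1 − r)
ln z₀ = (2.83321 − 0.66404×4.46014) / 0.33596 = -0.3825
z₀ = exp(-0.3825) = 0.6821 m

z₀ ≈ 0.68 m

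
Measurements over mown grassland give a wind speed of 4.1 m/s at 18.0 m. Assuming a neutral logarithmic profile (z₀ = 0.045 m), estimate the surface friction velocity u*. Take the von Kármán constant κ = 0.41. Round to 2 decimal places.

u* ≈ 0.28 m/s

Log law: V(z) = (u*/κ) · ln(z/z₀) ⇒ u* = κ · V / ln(z/z₀)
u* = 0.41 × 4.1 / ln(18.0/0.045) = 0.41 × 4.1 / 5.9915
   = 1.6810 / 5.9915 = 0.2806 m/s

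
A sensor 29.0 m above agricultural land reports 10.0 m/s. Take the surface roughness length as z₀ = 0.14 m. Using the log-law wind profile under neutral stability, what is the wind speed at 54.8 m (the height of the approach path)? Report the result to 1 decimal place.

11.2 m/s

Log law: V(z) ∝ ln(z/z₀), so V₂/V₁ = ln(z₂/z₀) / ln(z₁/z₀).
ln(54.8/0.14) = 5.9698, ln(29.0/0.14) = 5.3334
V₂ = 10.0 × 5.9698/5.3334 = 10.0 × 1.1193 = 11.1932 m/s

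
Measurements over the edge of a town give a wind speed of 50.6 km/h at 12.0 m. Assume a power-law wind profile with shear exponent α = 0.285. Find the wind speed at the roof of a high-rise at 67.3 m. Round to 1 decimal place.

82.7 km/h

Power-law profile: V₂ = V₁ · (z₂/z₁)^α
V₂ = 50.6 × (67.3/12.0)^0.285 = 50.6 × (5.6083)^0.285
    = 50.6 × 1.6346 = 82.7119 km/h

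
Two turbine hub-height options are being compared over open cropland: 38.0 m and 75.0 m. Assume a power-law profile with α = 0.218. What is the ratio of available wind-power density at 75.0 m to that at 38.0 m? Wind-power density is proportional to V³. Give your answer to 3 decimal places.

Speed ratio: V_B/V_A = (z_B/z_A)^α = (75.0/38.0)^0.218 = (1.9737)^0.218 = 1.15977
Power-density ratio: P_B/P_A = (V_B/V_A)³ = (1.15977)³ = 1.55995

1.560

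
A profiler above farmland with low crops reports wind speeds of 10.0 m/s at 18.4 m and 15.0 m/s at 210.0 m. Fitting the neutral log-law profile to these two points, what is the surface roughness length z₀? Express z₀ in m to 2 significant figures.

z₀ ≈ 0.14 m

Log law: V(z) ∝ ln(z/z₀). With r = V₁/V₂ = 10.0/15.0 = 0.66667,
r · ln(z₂/z₀) = ln(z₁/z₀) ⇒ ln z₀ = (ln z₁ − r·ln z₂)/(1 − r)
ln z₀ = (2.91235 − 0.66667×5.34711) / 0.33333 = -1.9572
z₀ = exp(-1.9572) = 0.1413 m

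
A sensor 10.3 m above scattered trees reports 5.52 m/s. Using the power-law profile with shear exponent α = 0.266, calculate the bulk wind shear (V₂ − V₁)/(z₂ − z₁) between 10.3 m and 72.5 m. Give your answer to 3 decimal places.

Power law: V₂ = V₁ · (z₂/z₁)^α = 5.52 × (7.0388)^0.266 = 9.2763 m/s
ΔV/Δz = (9.2763 − 5.52)/(72.5 − 10.3) = 3.7563/62.2000 = 0.06039 m/s/m

0.060 m/s/m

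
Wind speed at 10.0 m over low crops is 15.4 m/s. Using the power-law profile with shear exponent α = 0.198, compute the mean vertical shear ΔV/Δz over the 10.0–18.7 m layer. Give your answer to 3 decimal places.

0.234 m/s/m

Power law: V₂ = V₁ · (z₂/z₁)^α = 15.4 × (1.8700)^0.198 = 17.4319 m/s
ΔV/Δz = (17.4319 − 15.4)/(18.7 − 10.0) = 2.0319/8.7000 = 0.23355 m/s/m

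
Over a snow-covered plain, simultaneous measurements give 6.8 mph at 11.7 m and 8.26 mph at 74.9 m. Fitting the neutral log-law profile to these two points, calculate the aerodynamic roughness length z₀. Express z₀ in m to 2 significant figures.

Log law: V(z) ∝ ln(z/z₀). With r = V₁/V₂ = 6.8/8.26 = 0.82324,
r · ln(z₂/z₀) = ln(z₁/z₀) ⇒ ln z₀ = (ln z₁ − r·ln z₂)/(1 − r)
ln z₀ = (2.45959 − 0.82324×4.31615) / 0.17676 = -6.1874
z₀ = exp(-6.1874) = 0.002055 m

z₀ ≈ 0.0021 m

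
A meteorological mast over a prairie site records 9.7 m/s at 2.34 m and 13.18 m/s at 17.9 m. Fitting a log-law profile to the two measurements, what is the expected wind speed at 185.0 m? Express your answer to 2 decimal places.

Log law: V ∝ ln(z/z₀). From the pair, with r = V₁/V₂ = 0.73596,
ln z₀ = (ln z₁ − r·ln z₂)/(1 − r) = (0.8502 − 0.73596×2.8848)/0.26404 = -4.8211 → z₀ = 0.008058 m
V₃ = V₁ · ln(z₃/z₀)/ln(z₁/z₀) = 9.7 × 10.0415/5.6713 = 17.1747 m/s

17.17 m/s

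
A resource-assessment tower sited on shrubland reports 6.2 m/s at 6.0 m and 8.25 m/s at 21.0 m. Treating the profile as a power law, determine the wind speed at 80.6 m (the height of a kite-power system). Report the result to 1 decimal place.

11.2 m/s

First find α: α = ln(V₂/V₁)/ln(z₂/z₁) = ln(8.25/6.2)/ln(21.0/6.0) = 0.28566/1.25276 = 0.2280
Extrapolate from 21.0 m to 80.6 m: V₃ = 8.25 × (80.6/21.0)^0.2280 = 8.25 × 1.3589 = 11.2111 m/s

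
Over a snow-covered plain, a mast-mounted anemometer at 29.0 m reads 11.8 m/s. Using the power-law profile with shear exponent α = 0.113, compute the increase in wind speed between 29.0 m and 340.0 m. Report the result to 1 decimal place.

3.8 m/s

Power law: V₂ = V₁ · (z₂/z₁)^α = 11.8 × (11.7241)^0.113 = 15.5843 m/s
ΔV = 15.5843 − 11.8 = 3.7843 m/s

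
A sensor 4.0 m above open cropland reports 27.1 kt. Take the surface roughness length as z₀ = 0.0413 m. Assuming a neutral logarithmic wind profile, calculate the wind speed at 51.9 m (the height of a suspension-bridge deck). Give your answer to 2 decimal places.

Log law: V(z) ∝ ln(z/z₀), so V₂/V₁ = ln(z₂/z₀) / ln(z₁/z₀).
ln(51.9/0.0413) = 7.1362, ln(4.0/0.0413) = 4.5732
V₂ = 27.1 × 7.1362/4.5732 = 27.1 × 1.5604 = 42.2881 kt

42.29 kt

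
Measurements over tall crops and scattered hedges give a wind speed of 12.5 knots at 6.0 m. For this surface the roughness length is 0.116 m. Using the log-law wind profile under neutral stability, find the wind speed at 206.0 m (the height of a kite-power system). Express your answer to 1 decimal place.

Log law: V(z) ∝ ln(z/z₀), so V₂/V₁ = ln(z₂/z₀) / ln(z₁/z₀).
ln(206.0/0.116) = 7.4820, ln(6.0/0.116) = 3.9459
V₂ = 12.5 × 7.4820/3.9459 = 12.5 × 1.8961 = 23.7018 knots

23.7 knots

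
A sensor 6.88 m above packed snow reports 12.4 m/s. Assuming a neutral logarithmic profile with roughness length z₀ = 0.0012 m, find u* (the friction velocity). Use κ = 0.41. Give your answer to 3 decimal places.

Log law: V(z) = (u*/κ) · ln(z/z₀) ⇒ u* = κ · V / ln(z/z₀)
u* = 0.41 × 12.4 / ln(6.88/0.0012) = 0.41 × 12.4 / 8.6541
   = 5.0840 / 8.6541 = 0.5875 m/s

u* ≈ 0.587 m/s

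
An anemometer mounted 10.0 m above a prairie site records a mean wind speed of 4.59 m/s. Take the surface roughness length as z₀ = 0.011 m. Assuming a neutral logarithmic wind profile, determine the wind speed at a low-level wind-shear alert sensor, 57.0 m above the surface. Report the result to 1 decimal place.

Log law: V(z) ∝ ln(z/z₀), so V₂/V₁ = ln(z₂/z₀) / ln(z₁/z₀).
ln(57.0/0.011) = 8.5529, ln(10.0/0.011) = 6.8124
V₂ = 4.59 × 8.5529/6.8124 = 4.59 × 1.2555 = 5.7627 m/s

5.8 m/s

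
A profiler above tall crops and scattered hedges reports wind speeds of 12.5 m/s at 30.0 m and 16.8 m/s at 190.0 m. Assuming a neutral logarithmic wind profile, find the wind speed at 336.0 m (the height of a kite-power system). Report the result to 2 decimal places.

18.13 m/s

Log law: V ∝ ln(z/z₀). From the pair, with r = V₁/V₂ = 0.74405,
ln z₀ = (ln z₁ − r·ln z₂)/(1 − r) = (3.4012 − 0.74405×5.2470)/0.25595 = -1.9646 → z₀ = 0.1402 m
V₃ = V₁ · ln(z₃/z₀)/ln(z₁/z₀) = 12.5 × 7.7817/5.3658 = 18.1281 m/s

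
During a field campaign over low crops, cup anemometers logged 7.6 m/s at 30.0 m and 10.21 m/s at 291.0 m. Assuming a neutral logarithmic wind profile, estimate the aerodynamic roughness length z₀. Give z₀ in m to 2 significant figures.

z₀ ≈ 0.040 m

Log law: V(z) ∝ ln(z/z₀). With r = V₁/V₂ = 7.6/10.21 = 0.74437,
r · ln(z₂/z₀) = ln(z₁/z₀) ⇒ ln z₀ = (ln z₁ − r·ln z₂)/(1 − r)
ln z₀ = (3.40120 − 0.74437×5.67332) / 0.25563 = -3.2150
z₀ = exp(-3.2150) = 0.04016 m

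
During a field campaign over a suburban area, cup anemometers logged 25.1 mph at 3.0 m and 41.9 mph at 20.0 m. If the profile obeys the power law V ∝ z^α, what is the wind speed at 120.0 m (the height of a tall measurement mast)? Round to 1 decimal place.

First find α: α = ln(V₂/V₁)/ln(z₂/z₁) = ln(41.9/25.1)/ln(20.0/3.0) = 0.51242/1.89712 = 0.2701
Extrapolate from 20.0 m to 120.0 m: V₃ = 41.9 × (120.0/20.0)^0.2701 = 41.9 × 1.6225 = 67.9822 mph

68.0 mph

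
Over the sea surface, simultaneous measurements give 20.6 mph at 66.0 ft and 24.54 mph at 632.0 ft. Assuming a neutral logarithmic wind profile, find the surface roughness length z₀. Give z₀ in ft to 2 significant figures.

z₀ ≈ 0.00049 ft

Log law: V(z) ∝ ln(z/z₀). With r = V₁/V₂ = 20.6/24.54 = 0.83945,
r · ln(z₂/z₀) = ln(z₁/z₀) ⇒ ln z₀ = (ln z₁ − r·ln z₂)/(1 − r)
ln z₀ = (4.18965 − 0.83945×6.44889) / 0.16055 = -7.6226
z₀ = exp(-7.6226) = 0.0004893 ft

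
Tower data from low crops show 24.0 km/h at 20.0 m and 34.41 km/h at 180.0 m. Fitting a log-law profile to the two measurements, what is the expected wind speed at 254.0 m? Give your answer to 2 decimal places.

36.04 km/h

Log law: V ∝ ln(z/z₀). From the pair, with r = V₁/V₂ = 0.69747,
ln z₀ = (ln z₁ − r·ln z₂)/(1 − r) = (2.9957 − 0.69747×5.1930)/0.30253 = -2.0699 → z₀ = 0.1262 m
V₃ = V₁ · ln(z₃/z₀)/ln(z₁/z₀) = 24.0 × 7.6072/5.0656 = 36.0416 km/h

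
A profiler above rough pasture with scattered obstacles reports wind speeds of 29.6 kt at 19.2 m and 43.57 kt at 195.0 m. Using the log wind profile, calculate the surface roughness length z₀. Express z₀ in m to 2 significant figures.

z₀ ≈ 0.14 m

Log law: V(z) ∝ ln(z/z₀). With r = V₁/V₂ = 29.6/43.57 = 0.67937,
r · ln(z₂/z₀) = ln(z₁/z₀) ⇒ ln z₀ = (ln z₁ − r·ln z₂)/(1 − r)
ln z₀ = (2.95491 − 0.67937×5.27300) / 0.32063 = -1.9567
z₀ = exp(-1.9567) = 0.1413 m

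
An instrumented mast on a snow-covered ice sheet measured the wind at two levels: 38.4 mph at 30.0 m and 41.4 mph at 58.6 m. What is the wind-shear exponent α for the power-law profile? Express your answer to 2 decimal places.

α ≈ 0.11

Power law: V₂/V₁ = (z₂/z₁)^α ⇒ α = ln(V₂/V₁) / ln(z₂/z₁)
α = ln(41.4/38.4) / ln(58.6/30.0) = ln(1.0781) / ln(1.9533)
  = 0.07522 / 0.66954 = 0.11235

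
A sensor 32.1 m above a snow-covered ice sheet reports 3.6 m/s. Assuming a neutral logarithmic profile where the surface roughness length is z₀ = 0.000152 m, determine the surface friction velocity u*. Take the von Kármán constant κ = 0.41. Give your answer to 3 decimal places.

Log law: V(z) = (u*/κ) · ln(z/z₀) ⇒ u* = κ · V / ln(z/z₀)
u* = 0.41 × 3.6 / ln(32.1/0.000152) = 0.41 × 3.6 / 12.2605
   = 1.4760 / 12.2605 = 0.1204 m/s

u* ≈ 0.120 m/s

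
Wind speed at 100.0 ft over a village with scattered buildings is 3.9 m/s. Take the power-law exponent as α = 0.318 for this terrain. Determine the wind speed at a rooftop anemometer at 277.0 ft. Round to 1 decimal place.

Power-law profile: V₂ = V₁ · (z₂/z₁)^α
V₂ = 3.9 × (277.0/100.0)^0.318 = 3.9 × (2.7700)^0.318
    = 3.9 × 1.3826 = 5.3923 m/s

5.4 m/s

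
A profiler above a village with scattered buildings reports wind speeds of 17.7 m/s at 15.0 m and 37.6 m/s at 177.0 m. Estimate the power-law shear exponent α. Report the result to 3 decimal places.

α ≈ 0.305

Power law: V₂/V₁ = (z₂/z₁)^α ⇒ α = ln(V₂/V₁) / ln(z₂/z₁)
α = ln(37.6/17.7) / ln(177.0/15.0) = ln(2.1243) / ln(11.8000)
  = 0.75344 / 2.46810 = 0.30527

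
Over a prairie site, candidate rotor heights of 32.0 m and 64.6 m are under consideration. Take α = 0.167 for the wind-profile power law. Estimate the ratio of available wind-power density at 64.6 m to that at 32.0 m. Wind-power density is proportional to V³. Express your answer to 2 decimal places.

Speed ratio: V_B/V_A = (z_B/z_A)^α = (64.6/32.0)^0.167 = (2.0187)^0.167 = 1.12447
Power-density ratio: P_B/P_A = (V_B/V_A)³ = (1.12447)³ = 1.42183

1.42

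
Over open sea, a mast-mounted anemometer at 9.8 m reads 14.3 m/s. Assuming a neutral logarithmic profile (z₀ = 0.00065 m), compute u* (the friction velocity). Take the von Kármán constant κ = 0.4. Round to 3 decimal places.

Log law: V(z) = (u*/κ) · ln(z/z₀) ⇒ u* = κ · V / ln(z/z₀)
u* = 0.4 × 14.3 / ln(9.8/0.00065) = 0.4 × 14.3 / 9.6209
   = 5.7200 / 9.6209 = 0.5945 m/s

u* ≈ 0.595 m/s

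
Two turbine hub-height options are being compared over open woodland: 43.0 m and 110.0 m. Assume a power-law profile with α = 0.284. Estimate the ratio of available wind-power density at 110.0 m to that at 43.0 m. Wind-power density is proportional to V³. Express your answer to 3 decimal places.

2.226

Speed ratio: V_B/V_A = (z_B/z_A)^α = (110.0/43.0)^0.284 = (2.5581)^0.284 = 1.30572
Power-density ratio: P_B/P_A = (V_B/V_A)³ = (1.30572)³ = 2.22613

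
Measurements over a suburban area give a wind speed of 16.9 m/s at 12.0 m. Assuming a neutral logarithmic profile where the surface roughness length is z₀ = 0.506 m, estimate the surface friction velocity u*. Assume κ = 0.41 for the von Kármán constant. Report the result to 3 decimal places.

Log law: V(z) = (u*/κ) · ln(z/z₀) ⇒ u* = κ · V / ln(z/z₀)
u* = 0.41 × 16.9 / ln(12.0/0.506) = 0.41 × 16.9 / 3.1661
   = 6.9290 / 3.1661 = 2.1885 m/s

u* ≈ 2.188 m/s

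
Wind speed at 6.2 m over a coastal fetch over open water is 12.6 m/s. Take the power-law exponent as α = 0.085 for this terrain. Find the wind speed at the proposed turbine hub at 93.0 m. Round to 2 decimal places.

15.86 m/s

Power-law profile: V₂ = V₁ · (z₂/z₁)^α
V₂ = 12.6 × (93.0/6.2)^0.085 = 12.6 × (15.0000)^0.085
    = 12.6 × 1.2588 = 15.8613 m/s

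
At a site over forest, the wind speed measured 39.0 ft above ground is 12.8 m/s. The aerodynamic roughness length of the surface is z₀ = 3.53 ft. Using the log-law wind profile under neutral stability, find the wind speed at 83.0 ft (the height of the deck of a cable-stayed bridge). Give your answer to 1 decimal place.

Log law: V(z) ∝ ln(z/z₀), so V₂/V₁ = ln(z₂/z₀) / ln(z₁/z₀).
ln(83.0/3.53) = 3.1575, ln(39.0/3.53) = 2.4023
V₂ = 12.8 × 3.1575/2.4023 = 12.8 × 1.3144 = 16.8244 m/s

16.8 m/s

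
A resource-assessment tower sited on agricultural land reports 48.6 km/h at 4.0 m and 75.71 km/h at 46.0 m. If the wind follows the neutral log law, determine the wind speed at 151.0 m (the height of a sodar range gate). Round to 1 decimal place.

Log law: V ∝ ln(z/z₀). From the pair, with r = V₁/V₂ = 0.64192,
ln z₀ = (ln z₁ − r·ln z₂)/(1 − r) = (1.3863 − 0.64192×3.8286)/0.35808 = -2.9921 → z₀ = 0.05018 m
V₃ = V₁ · ln(z₃/z₀)/ln(z₁/z₀) = 48.6 × 8.0094/4.3784 = 88.9039 km/h

88.9 km/h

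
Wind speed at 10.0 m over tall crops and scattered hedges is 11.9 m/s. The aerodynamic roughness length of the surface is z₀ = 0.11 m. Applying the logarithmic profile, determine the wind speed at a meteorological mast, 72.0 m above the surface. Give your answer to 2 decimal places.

Log law: V(z) ∝ ln(z/z₀), so V₂/V₁ = ln(z₂/z₀) / ln(z₁/z₀).
ln(72.0/0.11) = 6.4839, ln(10.0/0.11) = 4.5099
V₂ = 11.9 × 6.4839/4.5099 = 11.9 × 1.4377 = 17.1089 m/s

17.11 m/s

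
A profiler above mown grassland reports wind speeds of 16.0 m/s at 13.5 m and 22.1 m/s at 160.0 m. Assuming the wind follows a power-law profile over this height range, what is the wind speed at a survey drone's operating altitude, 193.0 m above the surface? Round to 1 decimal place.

22.6 m/s

First find α: α = ln(V₂/V₁)/ln(z₂/z₁) = ln(22.1/16.0)/ln(160.0/13.5) = 0.32299/2.47248 = 0.1306
Extrapolate from 160.0 m to 193.0 m: V₃ = 22.1 × (193.0/160.0)^0.1306 = 22.1 × 1.0248 = 22.6480 m/s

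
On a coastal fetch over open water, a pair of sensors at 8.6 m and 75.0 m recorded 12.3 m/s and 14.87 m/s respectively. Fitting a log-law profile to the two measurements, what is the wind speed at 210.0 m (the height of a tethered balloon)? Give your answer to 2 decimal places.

16.09 m/s

Log law: V ∝ ln(z/z₀). From the pair, with r = V₁/V₂ = 0.82717,
ln z₀ = (ln z₁ − r·ln z₂)/(1 − r) = (2.1518 − 0.82717×4.3175)/0.17283 = -8.2134 → z₀ = 0.0002710 m
V₃ = V₁ · ln(z₃/z₀)/ln(z₁/z₀) = 12.3 × 13.5605/10.3651 = 16.0918 m/s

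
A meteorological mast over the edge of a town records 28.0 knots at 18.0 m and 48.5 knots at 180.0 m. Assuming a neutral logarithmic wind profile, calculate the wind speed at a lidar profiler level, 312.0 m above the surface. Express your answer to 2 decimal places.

53.40 knots

Log law: V ∝ ln(z/z₀). From the pair, with r = V₁/V₂ = 0.57732,
ln z₀ = (ln z₁ − r·ln z₂)/(1 − r) = (2.8904 − 0.57732×5.1930)/0.42268 = -0.2546 → z₀ = 0.7752 m
V₃ = V₁ · ln(z₃/z₀)/ln(z₁/z₀) = 28.0 × 5.9976/3.1450 = 53.3971 knots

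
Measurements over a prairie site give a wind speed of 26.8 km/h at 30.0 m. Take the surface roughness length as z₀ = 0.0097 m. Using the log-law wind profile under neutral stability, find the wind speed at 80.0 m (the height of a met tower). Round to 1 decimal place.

Log law: V(z) ∝ ln(z/z₀), so V₂/V₁ = ln(z₂/z₀) / ln(z₁/z₀).
ln(80.0/0.0097) = 9.0177, ln(30.0/0.0097) = 8.0368
V₂ = 26.8 × 9.0177/8.0368 = 26.8 × 1.1220 = 30.0707 km/h

30.1 km/h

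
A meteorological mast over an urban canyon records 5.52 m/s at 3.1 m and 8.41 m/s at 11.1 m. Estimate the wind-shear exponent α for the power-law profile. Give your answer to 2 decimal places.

Power law: V₂/V₁ = (z₂/z₁)^α ⇒ α = ln(V₂/V₁) / ln(z₂/z₁)
α = ln(8.41/5.52) / ln(11.1/3.1) = ln(1.5236) / ln(3.5806)
  = 0.42104 / 1.27554 = 0.33009

α ≈ 0.33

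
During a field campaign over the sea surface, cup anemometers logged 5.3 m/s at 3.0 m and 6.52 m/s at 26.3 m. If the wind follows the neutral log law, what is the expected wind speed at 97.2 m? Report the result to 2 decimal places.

7.25 m/s

Log law: V ∝ ln(z/z₀). From the pair, with r = V₁/V₂ = 0.81288,
ln z₀ = (ln z₁ − r·ln z₂)/(1 − r) = (1.0986 − 0.81288×3.2696)/0.18712 = -8.3326 → z₀ = 0.0002405 m
V₃ = V₁ · ln(z₃/z₀)/ln(z₁/z₀) = 5.3 × 12.9094/9.4312 = 7.2546 m/s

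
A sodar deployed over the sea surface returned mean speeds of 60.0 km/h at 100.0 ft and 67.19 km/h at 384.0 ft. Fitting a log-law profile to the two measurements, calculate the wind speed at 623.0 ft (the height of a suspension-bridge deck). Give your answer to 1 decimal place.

Log law: V ∝ ln(z/z₀). From the pair, with r = V₁/V₂ = 0.89299,
ln z₀ = (ln z₁ − r·ln z₂)/(1 − r) = (4.6052 − 0.89299×5.9506)/0.10701 = -6.6227 → z₀ = 0.001330 ft
V₃ = V₁ · ln(z₃/z₀)/ln(z₁/z₀) = 60.0 × 13.0572/11.2279 = 69.7759 km/h

69.8 km/h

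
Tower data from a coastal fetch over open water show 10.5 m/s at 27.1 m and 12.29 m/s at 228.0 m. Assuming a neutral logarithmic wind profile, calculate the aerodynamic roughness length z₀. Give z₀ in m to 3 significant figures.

Log law: V(z) ∝ ln(z/z₀). With r = V₁/V₂ = 10.5/12.29 = 0.85435,
r · ln(z₂/z₀) = ln(z₁/z₀) ⇒ ln z₀ = (ln z₁ − r·ln z₂)/(1 − r)
ln z₀ = (3.29953 − 0.85435×5.42935) / 0.14565 = -9.1938
z₀ = exp(-9.1938) = 0.0001017 m

z₀ ≈ 0.000102 m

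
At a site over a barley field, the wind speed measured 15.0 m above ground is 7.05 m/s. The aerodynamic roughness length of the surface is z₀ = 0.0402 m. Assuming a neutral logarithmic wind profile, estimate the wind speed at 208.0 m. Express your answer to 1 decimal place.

Log law: V(z) ∝ ln(z/z₀), so V₂/V₁ = ln(z₂/z₀) / ln(z₁/z₀).
ln(208.0/0.0402) = 8.5514, ln(15.0/0.0402) = 5.9219
V₂ = 7.05 × 8.5514/5.9219 = 7.05 × 1.4440 = 10.1804 m/s

10.2 m/s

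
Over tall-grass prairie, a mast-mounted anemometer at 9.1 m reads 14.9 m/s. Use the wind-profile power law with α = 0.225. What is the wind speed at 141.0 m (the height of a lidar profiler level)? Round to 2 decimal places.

27.60 m/s

Power-law profile: V₂ = V₁ · (z₂/z₁)^α
V₂ = 14.9 × (141.0/9.1)^0.225 = 14.9 × (15.4945)^0.225
    = 14.9 × 1.8526 = 27.6043 m/s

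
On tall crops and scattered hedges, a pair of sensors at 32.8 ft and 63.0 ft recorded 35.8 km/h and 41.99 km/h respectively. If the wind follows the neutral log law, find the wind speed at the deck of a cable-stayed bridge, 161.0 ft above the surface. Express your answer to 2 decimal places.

Log law: V ∝ ln(z/z₀). From the pair, with r = V₁/V₂ = 0.85258,
ln z₀ = (ln z₁ − r·ln z₂)/(1 − r) = (3.4904 − 0.85258×4.1431)/0.14742 = -0.2845 → z₀ = 0.7524 ft
V₃ = V₁ · ln(z₃/z₀)/ln(z₁/z₀) = 35.8 × 5.3659/3.7749 = 50.8882 km/h

50.89 km/h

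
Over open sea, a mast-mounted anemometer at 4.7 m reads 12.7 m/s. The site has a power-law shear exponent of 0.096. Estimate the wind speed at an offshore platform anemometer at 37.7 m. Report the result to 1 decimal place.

15.5 m/s

Power-law profile: V₂ = V₁ · (z₂/z₁)^α
V₂ = 12.7 × (37.7/4.7)^0.096 = 12.7 × (8.0213)^0.096
    = 12.7 × 1.2213 = 15.5100 m/s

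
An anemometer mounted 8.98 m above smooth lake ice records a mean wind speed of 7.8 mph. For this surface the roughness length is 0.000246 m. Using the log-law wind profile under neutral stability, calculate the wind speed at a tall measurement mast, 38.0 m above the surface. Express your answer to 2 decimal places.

8.87 mph

Log law: V(z) ∝ ln(z/z₀), so V₂/V₁ = ln(z₂/z₀) / ln(z₁/z₀).
ln(38.0/0.000246) = 11.9478, ln(8.98/0.000246) = 10.5052
V₂ = 7.8 × 11.9478/10.5052 = 7.8 × 1.1373 = 8.8711 mph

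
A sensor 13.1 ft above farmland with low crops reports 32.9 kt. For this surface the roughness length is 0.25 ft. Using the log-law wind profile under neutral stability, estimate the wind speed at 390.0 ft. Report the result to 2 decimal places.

Log law: V(z) ∝ ln(z/z₀), so V₂/V₁ = ln(z₂/z₀) / ln(z₁/z₀).
ln(390.0/0.25) = 7.3524, ln(13.1/0.25) = 3.9589
V₂ = 32.9 × 7.3524/3.9589 = 32.9 × 1.8572 = 61.1015 kt

61.10 kt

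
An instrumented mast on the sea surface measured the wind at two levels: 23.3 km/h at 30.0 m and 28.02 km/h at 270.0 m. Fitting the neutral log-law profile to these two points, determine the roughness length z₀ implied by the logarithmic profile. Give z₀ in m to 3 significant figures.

z₀ ≈ 0.000584 m

Log law: V(z) ∝ ln(z/z₀). With r = V₁/V₂ = 23.3/28.02 = 0.83155,
r · ln(z₂/z₀) = ln(z₁/z₀) ⇒ ln z₀ = (ln z₁ − r·ln z₂)/(1 − r)
ln z₀ = (3.40120 − 0.83155×5.59842) / 0.16845 = -7.4453
z₀ = exp(-7.4453) = 0.0005842 m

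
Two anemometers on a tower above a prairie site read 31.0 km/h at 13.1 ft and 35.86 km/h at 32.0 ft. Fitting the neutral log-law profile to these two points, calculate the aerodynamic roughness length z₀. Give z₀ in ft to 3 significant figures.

Log law: V(z) ∝ ln(z/z₀). With r = V₁/V₂ = 31.0/35.86 = 0.86447,
r · ln(z₂/z₀) = ln(z₁/z₀) ⇒ ln z₀ = (ln z₁ − r·ln z₂)/(1 − r)
ln z₀ = (2.57261 − 0.86447×3.46574) / 0.13553 = -3.1243
z₀ = exp(-3.1243) = 0.04397 ft

z₀ ≈ 0.0440 ft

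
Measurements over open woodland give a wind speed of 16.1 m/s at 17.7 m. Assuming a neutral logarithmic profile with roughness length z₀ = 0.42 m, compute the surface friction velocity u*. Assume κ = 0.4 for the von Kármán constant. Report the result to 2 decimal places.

Log law: V(z) = (u*/κ) · ln(z/z₀) ⇒ u* = κ · V / ln(z/z₀)
u* = 0.4 × 16.1 / ln(17.7/0.42) = 0.4 × 16.1 / 3.7411
   = 6.4400 / 3.7411 = 1.7214 m/s

u* ≈ 1.72 m/s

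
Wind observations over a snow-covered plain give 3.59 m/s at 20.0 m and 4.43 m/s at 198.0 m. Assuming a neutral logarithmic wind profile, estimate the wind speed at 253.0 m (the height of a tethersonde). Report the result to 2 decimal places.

4.52 m/s

Log law: V ∝ ln(z/z₀). From the pair, with r = V₁/V₂ = 0.81038,
ln z₀ = (ln z₁ − r·ln z₂)/(1 − r) = (2.9957 − 0.81038×5.2883)/0.18962 = -6.8021 → z₀ = 0.001111 m
V₃ = V₁ · ln(z₃/z₀)/ln(z₁/z₀) = 3.59 × 12.3355/9.7979 = 4.5198 m/s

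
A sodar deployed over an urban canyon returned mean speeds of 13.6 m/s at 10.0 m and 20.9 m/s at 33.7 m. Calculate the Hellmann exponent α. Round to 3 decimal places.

α ≈ 0.354

Power law: V₂/V₁ = (z₂/z₁)^α ⇒ α = ln(V₂/V₁) / ln(z₂/z₁)
α = ln(20.9/13.6) / ln(33.7/10.0) = ln(1.5368) / ln(3.3700)
  = 0.42968 / 1.21491 = 0.35367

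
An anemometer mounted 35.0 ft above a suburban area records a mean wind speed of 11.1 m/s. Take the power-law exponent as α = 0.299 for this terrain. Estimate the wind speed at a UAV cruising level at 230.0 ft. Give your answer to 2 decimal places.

Power-law profile: V₂ = V₁ · (z₂/z₁)^α
V₂ = 11.1 × (230.0/35.0)^0.299 = 11.1 × (6.5714)^0.299
    = 11.1 × 1.7558 = 19.4896 m/s

19.49 m/s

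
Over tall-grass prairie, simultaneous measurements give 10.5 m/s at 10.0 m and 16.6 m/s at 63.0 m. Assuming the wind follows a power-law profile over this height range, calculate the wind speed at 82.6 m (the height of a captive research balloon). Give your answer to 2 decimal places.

17.76 m/s

First find α: α = ln(V₂/V₁)/ln(z₂/z₁) = ln(16.6/10.5)/ln(63.0/10.0) = 0.45803/1.84055 = 0.2489
Extrapolate from 63.0 m to 82.6 m: V₃ = 16.6 × (82.6/63.0)^0.2489 = 16.6 × 1.0697 = 17.7576 m/s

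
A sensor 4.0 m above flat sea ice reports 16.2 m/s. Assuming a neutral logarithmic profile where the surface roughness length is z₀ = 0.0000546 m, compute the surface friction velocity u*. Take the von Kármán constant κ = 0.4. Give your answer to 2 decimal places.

u* ≈ 0.58 m/s

Log law: V(z) = (u*/κ) · ln(z/z₀) ⇒ u* = κ · V / ln(z/z₀)
u* = 0.4 × 16.2 / ln(4.0/0.0000546) = 0.4 × 16.2 / 11.2018
   = 6.4800 / 11.2018 = 0.5785 m/s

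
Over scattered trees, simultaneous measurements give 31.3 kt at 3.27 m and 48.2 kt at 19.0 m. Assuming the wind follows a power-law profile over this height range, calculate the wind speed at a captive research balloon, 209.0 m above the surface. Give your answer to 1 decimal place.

First find α: α = ln(V₂/V₁)/ln(z₂/z₁) = ln(48.2/31.3)/ln(19.0/3.27) = 0.43174/1.75965 = 0.2454
Extrapolate from 19.0 m to 209.0 m: V₃ = 48.2 × (209.0/19.0)^0.2454 = 48.2 × 1.8010 = 86.8079 kt

86.8 kt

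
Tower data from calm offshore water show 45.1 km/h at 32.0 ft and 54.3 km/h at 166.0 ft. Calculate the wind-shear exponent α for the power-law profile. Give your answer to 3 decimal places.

α ≈ 0.113

Power law: V₂/V₁ = (z₂/z₁)^α ⇒ α = ln(V₂/V₁) / ln(z₂/z₁)
α = ln(54.3/45.1) / ln(166.0/32.0) = ln(1.2040) / ln(5.1875)
  = 0.18564 / 1.64625 = 0.11277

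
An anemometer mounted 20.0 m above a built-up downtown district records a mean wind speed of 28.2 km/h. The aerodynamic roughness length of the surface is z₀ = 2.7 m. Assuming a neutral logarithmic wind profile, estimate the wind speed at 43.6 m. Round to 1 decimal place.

39.2 km/h

Log law: V(z) ∝ ln(z/z₀), so V₂/V₁ = ln(z₂/z₀) / ln(z₁/z₀).
ln(43.6/2.7) = 2.7818, ln(20.0/2.7) = 2.0025
V₂ = 28.2 × 2.7818/2.0025 = 28.2 × 1.3892 = 39.1749 km/h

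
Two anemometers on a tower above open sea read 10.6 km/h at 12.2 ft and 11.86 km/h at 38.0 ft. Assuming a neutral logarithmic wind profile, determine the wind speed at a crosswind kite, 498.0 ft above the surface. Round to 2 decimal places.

14.71 km/h

Log law: V ∝ ln(z/z₀). From the pair, with r = V₁/V₂ = 0.89376,
ln z₀ = (ln z₁ − r·ln z₂)/(1 − r) = (2.5014 − 0.89376×3.6376)/0.10624 = -7.0567 → z₀ = 0.0008617 ft
V₃ = V₁ · ln(z₃/z₀)/ln(z₁/z₀) = 10.6 × 13.2673/9.5581 = 14.7135 km/h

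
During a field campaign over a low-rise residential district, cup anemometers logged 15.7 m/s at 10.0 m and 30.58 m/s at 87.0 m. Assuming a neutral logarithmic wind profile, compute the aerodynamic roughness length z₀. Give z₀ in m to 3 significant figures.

Log law: V(z) ∝ ln(z/z₀). With r = V₁/V₂ = 15.7/30.58 = 0.51341,
r · ln(z₂/z₀) = ln(z₁/z₀) ⇒ ln z₀ = (ln z₁ − r·ln z₂)/(1 − r)
ln z₀ = (2.30259 − 0.51341×4.46591) / 0.48659 = 0.0200
z₀ = exp(0.0200) = 1.020 m

z₀ ≈ 1.02 m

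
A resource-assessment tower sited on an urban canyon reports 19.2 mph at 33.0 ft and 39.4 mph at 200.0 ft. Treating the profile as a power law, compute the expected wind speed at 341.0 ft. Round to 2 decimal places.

48.75 mph

First find α: α = ln(V₂/V₁)/ln(z₂/z₁) = ln(39.4/19.2)/ln(200.0/33.0) = 0.71886/1.80181 = 0.3990
Extrapolate from 200.0 ft to 341.0 ft: V₃ = 39.4 × (341.0/200.0)^0.3990 = 39.4 × 1.2372 = 48.7468 mph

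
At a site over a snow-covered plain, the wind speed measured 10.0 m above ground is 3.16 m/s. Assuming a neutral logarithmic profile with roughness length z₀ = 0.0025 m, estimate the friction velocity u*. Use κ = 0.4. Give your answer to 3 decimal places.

Log law: V(z) = (u*/κ) · ln(z/z₀) ⇒ u* = κ · V / ln(z/z₀)
u* = 0.4 × 3.16 / ln(10.0/0.0025) = 0.4 × 3.16 / 8.2940
   = 1.2640 / 8.2940 = 0.1524 m/s

u* ≈ 0.152 m/s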